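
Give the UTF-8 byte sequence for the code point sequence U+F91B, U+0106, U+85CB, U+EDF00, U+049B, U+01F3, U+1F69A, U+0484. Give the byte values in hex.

U+F91B: 3-byte form → EF A4 9B.
U+0106: 2-byte form → C4 86.
U+85CB: 3-byte form → E8 97 8B.
U+EDF00: 4-byte form → F3 AD BC 80.
U+049B: 2-byte form → D2 9B.
U+01F3: 2-byte form → C7 B3.
U+1F69A: 4-byte form → F0 9F 9A 9A.
U+0484: 2-byte form → D2 84.
Concatenated (22 bytes): EF A4 9B C4 86 E8 97 8B F3 AD BC 80 D2 9B C7 B3 F0 9F 9A 9A D2 84.

EF A4 9B C4 86 E8 97 8B F3 AD BC 80 D2 9B C7 B3 F0 9F 9A 9A D2 84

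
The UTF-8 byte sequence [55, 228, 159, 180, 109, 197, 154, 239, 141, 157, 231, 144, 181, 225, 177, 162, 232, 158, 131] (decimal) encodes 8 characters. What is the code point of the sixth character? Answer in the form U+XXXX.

U+7435

Offset 0: leading byte 0x37 = 00110111 → 1-byte char #1 = 37.
Offset 1: leading byte 0xE4 = 11100100 → 3-byte char #2 = E4 9F B4.
Offset 4: leading byte 0x6D = 01101101 → 1-byte char #3 = 6D.
Offset 5: leading byte 0xC5 = 11000101 → 2-byte char #4 = C5 9A.
Offset 7: leading byte 0xEF = 11101111 → 3-byte char #5 = EF 8D 9D.
Offset 10: leading byte 0xE7 = 11100111 → 3-byte char #6 = E7 90 B5.
Leading byte 0xE7 = 11100111 matches 1110xxxx → 3-byte sequence.
Byte 1: 0xE7 = 11100111, payload 0111 (4 bits).
Byte 2: 0x90 = 10010000 (10xxxxxx ✓), payload 010000.
Byte 3: 0xB5 = 10110101 (10xxxxxx ✓), payload 110101.
Concatenate: 0111010000110101 = 0x7435 (16 bits → U+7435).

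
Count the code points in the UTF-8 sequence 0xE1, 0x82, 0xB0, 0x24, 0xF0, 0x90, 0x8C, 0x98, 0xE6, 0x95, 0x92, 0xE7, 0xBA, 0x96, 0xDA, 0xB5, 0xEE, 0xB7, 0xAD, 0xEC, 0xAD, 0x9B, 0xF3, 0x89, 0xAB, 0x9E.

Byte at offset 0: 0xE1 = 11100001 → 3-byte char (#1). Advance 3.
Byte at offset 3: 0x24 = 00100100 → 1-byte char (#2). Advance 1.
Byte at offset 4: 0xF0 = 11110000 → 4-byte char (#3). Advance 4.
Byte at offset 8: 0xE6 = 11100110 → 3-byte char (#4). Advance 3.
Byte at offset 11: 0xE7 = 11100111 → 3-byte char (#5). Advance 3.
Byte at offset 14: 0xDA = 11011010 → 2-byte char (#6). Advance 2.
Byte at offset 16: 0xEE = 11101110 → 3-byte char (#7). Advance 3.
Byte at offset 19: 0xEC = 11101100 → 3-byte char (#8). Advance 3.
Byte at offset 22: 0xF3 = 11110011 → 4-byte char (#9). Advance 4.
Reached end at offset 26 after 9 code points.

9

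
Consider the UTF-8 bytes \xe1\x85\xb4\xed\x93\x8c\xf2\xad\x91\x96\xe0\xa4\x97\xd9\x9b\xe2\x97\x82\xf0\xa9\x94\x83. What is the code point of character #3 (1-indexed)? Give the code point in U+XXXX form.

Offset 0: leading byte 0xE1 = 11100001 → 3-byte char #1 = E1 85 B4.
Offset 3: leading byte 0xED = 11101101 → 3-byte char #2 = ED 93 8C.
Offset 6: leading byte 0xF2 = 11110010 → 4-byte char #3 = F2 AD 91 96.
Leading byte 0xF2 = 11110010 matches 11110xxx → 4-byte sequence.
Byte 1: 0xF2 = 11110010, payload 010 (3 bits).
Byte 2: 0xAD = 10101101 (10xxxxxx ✓), payload 101101.
Byte 3: 0x91 = 10010001 (10xxxxxx ✓), payload 010001.
Byte 4: 0x96 = 10010110 (10xxxxxx ✓), payload 010110.
Concatenate: 010101101010001010110 = 0xAD456 (21 bits → U+AD456).

U+AD456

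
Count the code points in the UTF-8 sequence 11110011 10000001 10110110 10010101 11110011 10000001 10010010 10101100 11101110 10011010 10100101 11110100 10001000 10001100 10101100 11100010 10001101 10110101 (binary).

Byte at offset 0: 0xF3 = 11110011 → 4-byte char (#1). Advance 4.
Byte at offset 4: 0xF3 = 11110011 → 4-byte char (#2). Advance 4.
Byte at offset 8: 0xEE = 11101110 → 3-byte char (#3). Advance 3.
Byte at offset 11: 0xF4 = 11110100 → 4-byte char (#4). Advance 4.
Byte at offset 15: 0xE2 = 11100010 → 3-byte char (#5). Advance 3.
Reached end at offset 18 after 5 code points.

5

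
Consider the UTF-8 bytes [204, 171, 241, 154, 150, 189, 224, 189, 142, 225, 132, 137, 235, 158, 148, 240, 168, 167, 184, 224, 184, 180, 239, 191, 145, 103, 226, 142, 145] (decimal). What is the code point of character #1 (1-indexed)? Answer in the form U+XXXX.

U+032B

Offset 0: leading byte 0xCC = 11001100 → 2-byte char #1 = CC AB.
Leading byte 0xCC = 11001100 matches 110xxxxx → 2-byte sequence.
Byte 1: 0xCC = 11001100, payload 01100 (5 bits).
Byte 2: 0xAB = 10101011 (10xxxxxx ✓), payload 101011.
Concatenate: 01100101011 = 0x32B (11 bits → U+032B).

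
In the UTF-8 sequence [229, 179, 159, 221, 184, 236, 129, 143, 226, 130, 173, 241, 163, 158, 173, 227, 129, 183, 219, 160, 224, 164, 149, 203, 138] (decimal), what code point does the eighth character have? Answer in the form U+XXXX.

Offset 0: leading byte 0xE5 = 11100101 → 3-byte char #1 = E5 B3 9F.
Offset 3: leading byte 0xDD = 11011101 → 2-byte char #2 = DD B8.
Offset 5: leading byte 0xEC = 11101100 → 3-byte char #3 = EC 81 8F.
Offset 8: leading byte 0xE2 = 11100010 → 3-byte char #4 = E2 82 AD.
Offset 11: leading byte 0xF1 = 11110001 → 4-byte char #5 = F1 A3 9E AD.
Offset 15: leading byte 0xE3 = 11100011 → 3-byte char #6 = E3 81 B7.
Offset 18: leading byte 0xDB = 11011011 → 2-byte char #7 = DB A0.
Offset 20: leading byte 0xE0 = 11100000 → 3-byte char #8 = E0 A4 95.
Leading byte 0xE0 = 11100000 matches 1110xxxx → 3-byte sequence.
Byte 1: 0xE0 = 11100000, payload 0000 (4 bits).
Byte 2: 0xA4 = 10100100 (10xxxxxx ✓), payload 100100.
Byte 3: 0x95 = 10010101 (10xxxxxx ✓), payload 010101.
Concatenate: 0000100100010101 = 0x915 (16 bits → U+0915).

U+0915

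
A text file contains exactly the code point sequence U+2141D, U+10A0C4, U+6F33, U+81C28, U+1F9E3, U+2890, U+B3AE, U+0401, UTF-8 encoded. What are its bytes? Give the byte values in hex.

F0 A1 90 9D F4 8A 83 84 E6 BC B3 F2 81 B0 A8 F0 9F A7 A3 E2 A2 90 EB 8E AE D0 81

U+2141D: 4-byte form → F0 A1 90 9D.
U+10A0C4: 4-byte form → F4 8A 83 84.
U+6F33: 3-byte form → E6 BC B3.
U+81C28: 4-byte form → F2 81 B0 A8.
U+1F9E3: 4-byte form → F0 9F A7 A3.
U+2890: 3-byte form → E2 A2 90.
U+B3AE: 3-byte form → EB 8E AE.
U+0401: 2-byte form → D0 81.
Concatenated (27 bytes): F0 A1 90 9D F4 8A 83 84 E6 BC B3 F2 81 B0 A8 F0 9F A7 A3 E2 A2 90 EB 8E AE D0 81.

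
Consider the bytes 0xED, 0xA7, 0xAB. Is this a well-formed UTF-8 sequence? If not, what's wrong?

invalid (encodes a surrogate (U+D800–U+DFFF))

Structurally a 3-byte sequence; payload = 0xD9EB.
But 0xD9EB is in U+D800–U+DFFF, the surrogate range. Surrogates are not Unicode scalar values and are forbidden in UTF-8.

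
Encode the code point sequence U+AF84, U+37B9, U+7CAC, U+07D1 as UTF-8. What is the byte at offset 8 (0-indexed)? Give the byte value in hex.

0xAC

U+AF84 → 3-byte form EA BE 84 at offsets 0–2.
U+37B9 → 3-byte form E3 9E B9 at offsets 3–5.
U+7CAC → 3-byte form E7 B2 AC at offsets 6–8.
Offset 8 falls in char 3's range; it's byte 3 of E7 B2 AC = 0xAC.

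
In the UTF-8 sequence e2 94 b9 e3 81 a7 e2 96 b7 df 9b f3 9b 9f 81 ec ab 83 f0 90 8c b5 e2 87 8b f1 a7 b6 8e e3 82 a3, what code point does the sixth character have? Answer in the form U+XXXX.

Offset 0: leading byte 0xE2 = 11100010 → 3-byte char #1 = E2 94 B9.
Offset 3: leading byte 0xE3 = 11100011 → 3-byte char #2 = E3 81 A7.
Offset 6: leading byte 0xE2 = 11100010 → 3-byte char #3 = E2 96 B7.
Offset 9: leading byte 0xDF = 11011111 → 2-byte char #4 = DF 9B.
Offset 11: leading byte 0xF3 = 11110011 → 4-byte char #5 = F3 9B 9F 81.
Offset 15: leading byte 0xEC = 11101100 → 3-byte char #6 = EC AB 83.
Leading byte 0xEC = 11101100 matches 1110xxxx → 3-byte sequence.
Byte 1: 0xEC = 11101100, payload 1100 (4 bits).
Byte 2: 0xAB = 10101011 (10xxxxxx ✓), payload 101011.
Byte 3: 0x83 = 10000011 (10xxxxxx ✓), payload 000011.
Concatenate: 1100101011000011 = 0xCAC3 (16 bits → U+CAC3).

U+CAC3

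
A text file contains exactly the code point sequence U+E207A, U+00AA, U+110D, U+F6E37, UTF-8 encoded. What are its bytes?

U+E207A: 4-byte form → F3 A2 81 BA.
U+00AA: 2-byte form → C2 AA.
U+110D: 3-byte form → E1 84 8D.
U+F6E37: 4-byte form → F3 B6 B8 B7.
Concatenated (13 bytes): F3 A2 81 BA C2 AA E1 84 8D F3 B6 B8 B7.

F3 A2 81 BA C2 AA E1 84 8D F3 B6 B8 B7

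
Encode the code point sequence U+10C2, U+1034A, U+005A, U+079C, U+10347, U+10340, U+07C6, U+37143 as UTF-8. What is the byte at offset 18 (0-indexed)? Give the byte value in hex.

0xDF

U+10C2 → 3-byte form E1 83 82 at offsets 0–2.
U+1034A → 4-byte form F0 90 8D 8A at offsets 3–6.
U+005A → 1-byte form 5A at offsets 7–7.
U+079C → 2-byte form DE 9C at offsets 8–9.
U+10347 → 4-byte form F0 90 8D 87 at offsets 10–13.
U+10340 → 4-byte form F0 90 8D 80 at offsets 14–17.
U+07C6 → 2-byte form DF 86 at offsets 18–19.
Offset 18 falls in char 7's range; it's byte 1 of DF 86 = 0xDF.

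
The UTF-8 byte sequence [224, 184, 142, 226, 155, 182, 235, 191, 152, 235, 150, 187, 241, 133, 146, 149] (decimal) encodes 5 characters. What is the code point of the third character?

U+BFD8

Offset 0: leading byte 0xE0 = 11100000 → 3-byte char #1 = E0 B8 8E.
Offset 3: leading byte 0xE2 = 11100010 → 3-byte char #2 = E2 9B B6.
Offset 6: leading byte 0xEB = 11101011 → 3-byte char #3 = EB BF 98.
Leading byte 0xEB = 11101011 matches 1110xxxx → 3-byte sequence.
Byte 1: 0xEB = 11101011, payload 1011 (4 bits).
Byte 2: 0xBF = 10111111 (10xxxxxx ✓), payload 111111.
Byte 3: 0x98 = 10011000 (10xxxxxx ✓), payload 011000.
Concatenate: 1011111111011000 = 0xBFD8 (16 bits → U+BFD8).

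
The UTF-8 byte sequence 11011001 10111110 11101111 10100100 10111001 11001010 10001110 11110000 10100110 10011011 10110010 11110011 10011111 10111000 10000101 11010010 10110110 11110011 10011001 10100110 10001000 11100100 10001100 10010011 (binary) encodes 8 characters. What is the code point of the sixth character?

U+04B6

Offset 0: leading byte 0xD9 = 11011001 → 2-byte char #1 = D9 BE.
Offset 2: leading byte 0xEF = 11101111 → 3-byte char #2 = EF A4 B9.
Offset 5: leading byte 0xCA = 11001010 → 2-byte char #3 = CA 8E.
Offset 7: leading byte 0xF0 = 11110000 → 4-byte char #4 = F0 A6 9B B2.
Offset 11: leading byte 0xF3 = 11110011 → 4-byte char #5 = F3 9F B8 85.
Offset 15: leading byte 0xD2 = 11010010 → 2-byte char #6 = D2 B6.
Leading byte 0xD2 = 11010010 matches 110xxxxx → 2-byte sequence.
Byte 1: 0xD2 = 11010010, payload 10010 (5 bits).
Byte 2: 0xB6 = 10110110 (10xxxxxx ✓), payload 110110.
Concatenate: 10010110110 = 0x4B6 (11 bits → U+04B6).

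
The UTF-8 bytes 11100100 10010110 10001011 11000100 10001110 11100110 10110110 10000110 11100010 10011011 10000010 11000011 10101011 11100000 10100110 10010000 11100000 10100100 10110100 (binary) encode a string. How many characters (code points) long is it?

Byte at offset 0: 0xE4 = 11100100 → 3-byte char (#1). Advance 3.
Byte at offset 3: 0xC4 = 11000100 → 2-byte char (#2). Advance 2.
Byte at offset 5: 0xE6 = 11100110 → 3-byte char (#3). Advance 3.
Byte at offset 8: 0xE2 = 11100010 → 3-byte char (#4). Advance 3.
Byte at offset 11: 0xC3 = 11000011 → 2-byte char (#5). Advance 2.
Byte at offset 13: 0xE0 = 11100000 → 3-byte char (#6). Advance 3.
Byte at offset 16: 0xE0 = 11100000 → 3-byte char (#7). Advance 3.
Reached end at offset 19 after 7 code points.

7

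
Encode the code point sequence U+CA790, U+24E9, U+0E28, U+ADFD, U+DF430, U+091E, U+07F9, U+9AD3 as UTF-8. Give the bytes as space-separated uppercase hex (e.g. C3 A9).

F3 8A 9E 90 E2 93 A9 E0 B8 A8 EA B7 BD F3 9F 90 B0 E0 A4 9E DF B9 E9 AB 93

U+CA790: 4-byte form → F3 8A 9E 90.
U+24E9: 3-byte form → E2 93 A9.
U+0E28: 3-byte form → E0 B8 A8.
U+ADFD: 3-byte form → EA B7 BD.
U+DF430: 4-byte form → F3 9F 90 B0.
U+091E: 3-byte form → E0 A4 9E.
U+07F9: 2-byte form → DF B9.
U+9AD3: 3-byte form → E9 AB 93.
Concatenated (25 bytes): F3 8A 9E 90 E2 93 A9 E0 B8 A8 EA B7 BD F3 9F 90 B0 E0 A4 9E DF B9 E9 AB 93.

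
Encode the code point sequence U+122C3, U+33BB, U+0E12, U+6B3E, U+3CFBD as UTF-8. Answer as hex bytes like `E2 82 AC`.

U+122C3: 4-byte form → F0 92 8B 83.
U+33BB: 3-byte form → E3 8E BB.
U+0E12: 3-byte form → E0 B8 92.
U+6B3E: 3-byte form → E6 AC BE.
U+3CFBD: 4-byte form → F0 BC BE BD.
Concatenated (17 bytes): F0 92 8B 83 E3 8E BB E0 B8 92 E6 AC BE F0 BC BE BD.

F0 92 8B 83 E3 8E BB E0 B8 92 E6 AC BE F0 BC BE BD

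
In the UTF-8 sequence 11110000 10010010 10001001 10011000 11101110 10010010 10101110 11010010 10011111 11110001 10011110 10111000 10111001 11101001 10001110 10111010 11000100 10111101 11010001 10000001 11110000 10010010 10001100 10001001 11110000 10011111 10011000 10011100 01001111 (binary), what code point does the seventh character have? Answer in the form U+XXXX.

U+0441

Offset 0: leading byte 0xF0 = 11110000 → 4-byte char #1 = F0 92 89 98.
Offset 4: leading byte 0xEE = 11101110 → 3-byte char #2 = EE 92 AE.
Offset 7: leading byte 0xD2 = 11010010 → 2-byte char #3 = D2 9F.
Offset 9: leading byte 0xF1 = 11110001 → 4-byte char #4 = F1 9E B8 B9.
Offset 13: leading byte 0xE9 = 11101001 → 3-byte char #5 = E9 8E BA.
Offset 16: leading byte 0xC4 = 11000100 → 2-byte char #6 = C4 BD.
Offset 18: leading byte 0xD1 = 11010001 → 2-byte char #7 = D1 81.
Leading byte 0xD1 = 11010001 matches 110xxxxx → 2-byte sequence.
Byte 1: 0xD1 = 11010001, payload 10001 (5 bits).
Byte 2: 0x81 = 10000001 (10xxxxxx ✓), payload 000001.
Concatenate: 10001000001 = 0x441 (11 bits → U+0441).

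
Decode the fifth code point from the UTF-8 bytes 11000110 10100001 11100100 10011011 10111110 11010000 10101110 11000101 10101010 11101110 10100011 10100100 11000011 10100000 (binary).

Offset 0: leading byte 0xC6 = 11000110 → 2-byte char #1 = C6 A1.
Offset 2: leading byte 0xE4 = 11100100 → 3-byte char #2 = E4 9B BE.
Offset 5: leading byte 0xD0 = 11010000 → 2-byte char #3 = D0 AE.
Offset 7: leading byte 0xC5 = 11000101 → 2-byte char #4 = C5 AA.
Offset 9: leading byte 0xEE = 11101110 → 3-byte char #5 = EE A3 A4.
Leading byte 0xEE = 11101110 matches 1110xxxx → 3-byte sequence.
Byte 1: 0xEE = 11101110, payload 1110 (4 bits).
Byte 2: 0xA3 = 10100011 (10xxxxxx ✓), payload 100011.
Byte 3: 0xA4 = 10100100 (10xxxxxx ✓), payload 100100.
Concatenate: 1110100011100100 = 0xE8E4 (16 bits → U+E8E4).

U+E8E4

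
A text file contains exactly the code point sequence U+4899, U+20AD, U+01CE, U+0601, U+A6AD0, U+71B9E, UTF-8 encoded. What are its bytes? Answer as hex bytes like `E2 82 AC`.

E4 A2 99 E2 82 AD C7 8E D8 81 F2 A6 AB 90 F1 B1 AE 9E

U+4899: 3-byte form → E4 A2 99.
U+20AD: 3-byte form → E2 82 AD.
U+01CE: 2-byte form → C7 8E.
U+0601: 2-byte form → D8 81.
U+A6AD0: 4-byte form → F2 A6 AB 90.
U+71B9E: 4-byte form → F1 B1 AE 9E.
Concatenated (18 bytes): E4 A2 99 E2 82 AD C7 8E D8 81 F2 A6 AB 90 F1 B1 AE 9E.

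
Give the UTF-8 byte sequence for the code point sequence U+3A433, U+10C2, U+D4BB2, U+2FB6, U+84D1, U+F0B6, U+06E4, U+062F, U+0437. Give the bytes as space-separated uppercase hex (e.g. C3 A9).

F0 BA 90 B3 E1 83 82 F3 94 AE B2 E2 BE B6 E8 93 91 EF 82 B6 DB A4 D8 AF D0 B7

U+3A433: 4-byte form → F0 BA 90 B3.
U+10C2: 3-byte form → E1 83 82.
U+D4BB2: 4-byte form → F3 94 AE B2.
U+2FB6: 3-byte form → E2 BE B6.
U+84D1: 3-byte form → E8 93 91.
U+F0B6: 3-byte form → EF 82 B6.
U+06E4: 2-byte form → DB A4.
U+062F: 2-byte form → D8 AF.
U+0437: 2-byte form → D0 B7.
Concatenated (26 bytes): F0 BA 90 B3 E1 83 82 F3 94 AE B2 E2 BE B6 E8 93 91 EF 82 B6 DB A4 D8 AF D0 B7.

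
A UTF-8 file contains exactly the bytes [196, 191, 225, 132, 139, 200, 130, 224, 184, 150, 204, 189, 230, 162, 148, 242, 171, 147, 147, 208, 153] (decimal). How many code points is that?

Byte at offset 0: 0xC4 = 11000100 → 2-byte char (#1). Advance 2.
Byte at offset 2: 0xE1 = 11100001 → 3-byte char (#2). Advance 3.
Byte at offset 5: 0xC8 = 11001000 → 2-byte char (#3). Advance 2.
Byte at offset 7: 0xE0 = 11100000 → 3-byte char (#4). Advance 3.
Byte at offset 10: 0xCC = 11001100 → 2-byte char (#5). Advance 2.
Byte at offset 12: 0xE6 = 11100110 → 3-byte char (#6). Advance 3.
Byte at offset 15: 0xF2 = 11110010 → 4-byte char (#7). Advance 4.
Byte at offset 19: 0xD0 = 11010000 → 2-byte char (#8). Advance 2.
Reached end at offset 21 after 8 code points.

8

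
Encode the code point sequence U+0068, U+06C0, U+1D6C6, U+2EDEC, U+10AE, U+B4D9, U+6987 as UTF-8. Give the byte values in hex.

U+0068: 1-byte form → 68.
U+06C0: 2-byte form → DB 80.
U+1D6C6: 4-byte form → F0 9D 9B 86.
U+2EDEC: 4-byte form → F0 AE B7 AC.
U+10AE: 3-byte form → E1 82 AE.
U+B4D9: 3-byte form → EB 93 99.
U+6987: 3-byte form → E6 A6 87.
Concatenated (20 bytes): 68 DB 80 F0 9D 9B 86 F0 AE B7 AC E1 82 AE EB 93 99 E6 A6 87.

68 DB 80 F0 9D 9B 86 F0 AE B7 AC E1 82 AE EB 93 99 E6 A6 87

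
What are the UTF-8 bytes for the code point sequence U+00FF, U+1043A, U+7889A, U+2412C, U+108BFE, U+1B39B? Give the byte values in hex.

U+00FF: 2-byte form → C3 BF.
U+1043A: 4-byte form → F0 90 90 BA.
U+7889A: 4-byte form → F1 B8 A2 9A.
U+2412C: 4-byte form → F0 A4 84 AC.
U+108BFE: 4-byte form → F4 88 AF BE.
U+1B39B: 4-byte form → F0 9B 8E 9B.
Concatenated (22 bytes): C3 BF F0 90 90 BA F1 B8 A2 9A F0 A4 84 AC F4 88 AF BE F0 9B 8E 9B.

C3 BF F0 90 90 BA F1 B8 A2 9A F0 A4 84 AC F4 88 AF BE F0 9B 8E 9B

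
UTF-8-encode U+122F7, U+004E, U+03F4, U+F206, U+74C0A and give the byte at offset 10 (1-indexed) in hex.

0x86

1-indexed offset 10 is 0-indexed offset 9.
U+122F7 → 4-byte form F0 92 8B B7 at offsets 0–3.
U+004E → 1-byte form 4E at offsets 4–4.
U+03F4 → 2-byte form CF B4 at offsets 5–6.
U+F206 → 3-byte form EF 88 86 at offsets 7–9.
Offset 9 falls in char 4's range; it's byte 3 of EF 88 86 = 0x86.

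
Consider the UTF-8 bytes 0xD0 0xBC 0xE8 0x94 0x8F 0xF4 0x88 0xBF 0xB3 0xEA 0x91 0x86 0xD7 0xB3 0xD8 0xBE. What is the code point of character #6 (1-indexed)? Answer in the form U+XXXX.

Offset 0: leading byte 0xD0 = 11010000 → 2-byte char #1 = D0 BC.
Offset 2: leading byte 0xE8 = 11101000 → 3-byte char #2 = E8 94 8F.
Offset 5: leading byte 0xF4 = 11110100 → 4-byte char #3 = F4 88 BF B3.
Offset 9: leading byte 0xEA = 11101010 → 3-byte char #4 = EA 91 86.
Offset 12: leading byte 0xD7 = 11010111 → 2-byte char #5 = D7 B3.
Offset 14: leading byte 0xD8 = 11011000 → 2-byte char #6 = D8 BE.
Leading byte 0xD8 = 11011000 matches 110xxxxx → 2-byte sequence.
Byte 1: 0xD8 = 11011000, payload 11000 (5 bits).
Byte 2: 0xBE = 10111110 (10xxxxxx ✓), payload 111110.
Concatenate: 11000111110 = 0x63E (11 bits → U+063E).

U+063E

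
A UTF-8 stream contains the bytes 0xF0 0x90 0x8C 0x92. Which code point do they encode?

U+10312

Leading byte 0xF0 = 11110000 matches 11110xxx → 4-byte sequence.
Byte 1: 0xF0 = 11110000, payload 000 (3 bits).
Byte 2: 0x90 = 10010000 (10xxxxxx ✓), payload 010000.
Byte 3: 0x8C = 10001100 (10xxxxxx ✓), payload 001100.
Byte 4: 0x92 = 10010010 (10xxxxxx ✓), payload 010010.
Concatenate: 000010000001100010010 = 0x10312 (21 bits → U+10312).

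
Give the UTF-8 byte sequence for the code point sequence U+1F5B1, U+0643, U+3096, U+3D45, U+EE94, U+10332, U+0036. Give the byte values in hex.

U+1F5B1: 4-byte form → F0 9F 96 B1.
U+0643: 2-byte form → D9 83.
U+3096: 3-byte form → E3 82 96.
U+3D45: 3-byte form → E3 B5 85.
U+EE94: 3-byte form → EE BA 94.
U+10332: 4-byte form → F0 90 8C B2.
U+0036: 1-byte form → 36.
Concatenated (20 bytes): F0 9F 96 B1 D9 83 E3 82 96 E3 B5 85 EE BA 94 F0 90 8C B2 36.

F0 9F 96 B1 D9 83 E3 82 96 E3 B5 85 EE BA 94 F0 90 8C B2 36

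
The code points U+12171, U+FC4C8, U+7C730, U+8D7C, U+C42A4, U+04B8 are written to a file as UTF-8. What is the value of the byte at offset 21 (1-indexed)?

1-indexed offset 21 is 0-indexed offset 20.
U+12171 → 4-byte form F0 92 85 B1 at offsets 0–3.
U+FC4C8 → 4-byte form F3 BC 93 88 at offsets 4–7.
U+7C730 → 4-byte form F1 BC 9C B0 at offsets 8–11.
U+8D7C → 3-byte form E8 B5 BC at offsets 12–14.
U+C42A4 → 4-byte form F3 84 8A A4 at offsets 15–18.
U+04B8 → 2-byte form D2 B8 at offsets 19–20.
Offset 20 falls in char 6's range; it's byte 2 of D2 B8 = 0xB8.

0xB8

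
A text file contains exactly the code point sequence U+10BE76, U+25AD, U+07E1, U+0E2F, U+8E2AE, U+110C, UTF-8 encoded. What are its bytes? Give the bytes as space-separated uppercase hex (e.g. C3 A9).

F4 8B B9 B6 E2 96 AD DF A1 E0 B8 AF F2 8E 8A AE E1 84 8C

U+10BE76: 4-byte form → F4 8B B9 B6.
U+25AD: 3-byte form → E2 96 AD.
U+07E1: 2-byte form → DF A1.
U+0E2F: 3-byte form → E0 B8 AF.
U+8E2AE: 4-byte form → F2 8E 8A AE.
U+110C: 3-byte form → E1 84 8C.
Concatenated (19 bytes): F4 8B B9 B6 E2 96 AD DF A1 E0 B8 AF F2 8E 8A AE E1 84 8C.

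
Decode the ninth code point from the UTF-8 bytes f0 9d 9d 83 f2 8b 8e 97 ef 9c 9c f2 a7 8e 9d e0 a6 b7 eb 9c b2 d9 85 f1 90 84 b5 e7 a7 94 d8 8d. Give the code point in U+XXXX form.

Offset 0: leading byte 0xF0 = 11110000 → 4-byte char #1 = F0 9D 9D 83.
Offset 4: leading byte 0xF2 = 11110010 → 4-byte char #2 = F2 8B 8E 97.
Offset 8: leading byte 0xEF = 11101111 → 3-byte char #3 = EF 9C 9C.
Offset 11: leading byte 0xF2 = 11110010 → 4-byte char #4 = F2 A7 8E 9D.
Offset 15: leading byte 0xE0 = 11100000 → 3-byte char #5 = E0 A6 B7.
Offset 18: leading byte 0xEB = 11101011 → 3-byte char #6 = EB 9C B2.
Offset 21: leading byte 0xD9 = 11011001 → 2-byte char #7 = D9 85.
Offset 23: leading byte 0xF1 = 11110001 → 4-byte char #8 = F1 90 84 B5.
Offset 27: leading byte 0xE7 = 11100111 → 3-byte char #9 = E7 A7 94.
Leading byte 0xE7 = 11100111 matches 1110xxxx → 3-byte sequence.
Byte 1: 0xE7 = 11100111, payload 0111 (4 bits).
Byte 2: 0xA7 = 10100111 (10xxxxxx ✓), payload 100111.
Byte 3: 0x94 = 10010100 (10xxxxxx ✓), payload 010100.
Concatenate: 0111100111010100 = 0x79D4 (16 bits → U+79D4).

U+79D4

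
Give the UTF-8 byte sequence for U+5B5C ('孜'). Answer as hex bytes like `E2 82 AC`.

U+5B5C = 0x5B5C = 23388 decimal. In range U+0800–U+FFFF → 3-byte form: 1110xxxx 10xxxxxx 10xxxxxx.
Binary (16 bits): 0101101101011100.
Split 4+6+6: 0101 | 101101 | 011100.
Byte 1: 11100101 = 0xE5.
Byte 2: 10101101 = 0xAD.
Byte 3: 10011100 = 0x9C.

E5 AD 9C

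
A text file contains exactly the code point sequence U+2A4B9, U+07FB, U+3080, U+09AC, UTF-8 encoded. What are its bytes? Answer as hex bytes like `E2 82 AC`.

F0 AA 92 B9 DF BB E3 82 80 E0 A6 AC

U+2A4B9: 4-byte form → F0 AA 92 B9.
U+07FB: 2-byte form → DF BB.
U+3080: 3-byte form → E3 82 80.
U+09AC: 3-byte form → E0 A6 AC.
Concatenated (12 bytes): F0 AA 92 B9 DF BB E3 82 80 E0 A6 AC.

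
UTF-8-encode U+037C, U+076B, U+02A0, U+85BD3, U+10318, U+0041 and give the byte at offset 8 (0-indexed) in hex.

0xAF

U+037C → 2-byte form CD BC at offsets 0–1.
U+076B → 2-byte form DD AB at offsets 2–3.
U+02A0 → 2-byte form CA A0 at offsets 4–5.
U+85BD3 → 4-byte form F2 85 AF 93 at offsets 6–9.
Offset 8 falls in char 4's range; it's byte 3 of F2 85 AF 93 = 0xAF.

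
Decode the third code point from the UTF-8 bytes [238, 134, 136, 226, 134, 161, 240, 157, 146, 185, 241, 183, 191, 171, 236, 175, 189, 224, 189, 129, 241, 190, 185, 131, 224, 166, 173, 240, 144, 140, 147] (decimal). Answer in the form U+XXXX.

U+1D4B9

Offset 0: leading byte 0xEE = 11101110 → 3-byte char #1 = EE 86 88.
Offset 3: leading byte 0xE2 = 11100010 → 3-byte char #2 = E2 86 A1.
Offset 6: leading byte 0xF0 = 11110000 → 4-byte char #3 = F0 9D 92 B9.
Leading byte 0xF0 = 11110000 matches 11110xxx → 4-byte sequence.
Byte 1: 0xF0 = 11110000, payload 000 (3 bits).
Byte 2: 0x9D = 10011101 (10xxxxxx ✓), payload 011101.
Byte 3: 0x92 = 10010010 (10xxxxxx ✓), payload 010010.
Byte 4: 0xB9 = 10111001 (10xxxxxx ✓), payload 111001.
Concatenate: 000011101010010111001 = 0x1D4B9 (21 bits → U+1D4B9).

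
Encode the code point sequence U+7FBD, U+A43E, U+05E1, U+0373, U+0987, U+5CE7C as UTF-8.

E7 BE BD EA 90 BE D7 A1 CD B3 E0 A6 87 F1 9C B9 BC

U+7FBD: 3-byte form → E7 BE BD.
U+A43E: 3-byte form → EA 90 BE.
U+05E1: 2-byte form → D7 A1.
U+0373: 2-byte form → CD B3.
U+0987: 3-byte form → E0 A6 87.
U+5CE7C: 4-byte form → F1 9C B9 BC.
Concatenated (17 bytes): E7 BE BD EA 90 BE D7 A1 CD B3 E0 A6 87 F1 9C B9 BC.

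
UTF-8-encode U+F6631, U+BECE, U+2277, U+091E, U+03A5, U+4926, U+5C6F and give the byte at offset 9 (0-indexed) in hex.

0xB7

U+F6631 → 4-byte form F3 B6 98 B1 at offsets 0–3.
U+BECE → 3-byte form EB BB 8E at offsets 4–6.
U+2277 → 3-byte form E2 89 B7 at offsets 7–9.
Offset 9 falls in char 3's range; it's byte 3 of E2 89 B7 = 0xB7.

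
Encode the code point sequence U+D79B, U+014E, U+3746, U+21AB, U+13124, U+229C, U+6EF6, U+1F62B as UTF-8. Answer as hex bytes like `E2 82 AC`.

ED 9E 9B C5 8E E3 9D 86 E2 86 AB F0 93 84 A4 E2 8A 9C E6 BB B6 F0 9F 98 AB

U+D79B: 3-byte form → ED 9E 9B.
U+014E: 2-byte form → C5 8E.
U+3746: 3-byte form → E3 9D 86.
U+21AB: 3-byte form → E2 86 AB.
U+13124: 4-byte form → F0 93 84 A4.
U+229C: 3-byte form → E2 8A 9C.
U+6EF6: 3-byte form → E6 BB B6.
U+1F62B: 4-byte form → F0 9F 98 AB.
Concatenated (25 bytes): ED 9E 9B C5 8E E3 9D 86 E2 86 AB F0 93 84 A4 E2 8A 9C E6 BB B6 F0 9F 98 AB.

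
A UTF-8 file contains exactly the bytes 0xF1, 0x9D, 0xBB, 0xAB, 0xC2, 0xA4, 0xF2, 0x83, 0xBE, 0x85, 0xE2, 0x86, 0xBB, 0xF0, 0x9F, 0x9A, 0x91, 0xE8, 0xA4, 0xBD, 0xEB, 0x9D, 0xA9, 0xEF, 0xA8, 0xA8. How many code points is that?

Byte at offset 0: 0xF1 = 11110001 → 4-byte char (#1). Advance 4.
Byte at offset 4: 0xC2 = 11000010 → 2-byte char (#2). Advance 2.
Byte at offset 6: 0xF2 = 11110010 → 4-byte char (#3). Advance 4.
Byte at offset 10: 0xE2 = 11100010 → 3-byte char (#4). Advance 3.
Byte at offset 13: 0xF0 = 11110000 → 4-byte char (#5). Advance 4.
Byte at offset 17: 0xE8 = 11101000 → 3-byte char (#6). Advance 3.
Byte at offset 20: 0xEB = 11101011 → 3-byte char (#7). Advance 3.
Byte at offset 23: 0xEF = 11101111 → 3-byte char (#8). Advance 3.
Reached end at offset 26 after 8 code points.

8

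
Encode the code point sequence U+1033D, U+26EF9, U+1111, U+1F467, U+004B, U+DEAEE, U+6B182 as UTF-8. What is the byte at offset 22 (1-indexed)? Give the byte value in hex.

0xAB

1-indexed offset 22 is 0-indexed offset 21.
U+1033D → 4-byte form F0 90 8C BD at offsets 0–3.
U+26EF9 → 4-byte form F0 A6 BB B9 at offsets 4–7.
U+1111 → 3-byte form E1 84 91 at offsets 8–10.
U+1F467 → 4-byte form F0 9F 91 A7 at offsets 11–14.
U+004B → 1-byte form 4B at offsets 15–15.
U+DEAEE → 4-byte form F3 9E AB AE at offsets 16–19.
U+6B182 → 4-byte form F1 AB 86 82 at offsets 20–23.
Offset 21 falls in char 7's range; it's byte 2 of F1 AB 86 82 = 0xAB.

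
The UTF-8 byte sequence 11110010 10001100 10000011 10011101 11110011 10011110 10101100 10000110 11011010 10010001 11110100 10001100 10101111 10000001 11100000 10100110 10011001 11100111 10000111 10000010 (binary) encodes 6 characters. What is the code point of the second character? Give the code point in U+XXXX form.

Offset 0: leading byte 0xF2 = 11110010 → 4-byte char #1 = F2 8C 83 9D.
Offset 4: leading byte 0xF3 = 11110011 → 4-byte char #2 = F3 9E AC 86.
Leading byte 0xF3 = 11110011 matches 11110xxx → 4-byte sequence.
Byte 1: 0xF3 = 11110011, payload 011 (3 bits).
Byte 2: 0x9E = 10011110 (10xxxxxx ✓), payload 011110.
Byte 3: 0xAC = 10101100 (10xxxxxx ✓), payload 101100.
Byte 4: 0x86 = 10000110 (10xxxxxx ✓), payload 000110.
Concatenate: 011011110101100000110 = 0xDEB06 (21 bits → U+DEB06).

U+DEB06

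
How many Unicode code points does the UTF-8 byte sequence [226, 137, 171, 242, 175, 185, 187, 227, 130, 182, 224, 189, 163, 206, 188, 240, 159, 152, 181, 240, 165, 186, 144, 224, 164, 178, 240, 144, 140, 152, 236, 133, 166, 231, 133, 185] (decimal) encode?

Byte at offset 0: 0xE2 = 11100010 → 3-byte char (#1). Advance 3.
Byte at offset 3: 0xF2 = 11110010 → 4-byte char (#2). Advance 4.
Byte at offset 7: 0xE3 = 11100011 → 3-byte char (#3). Advance 3.
Byte at offset 10: 0xE0 = 11100000 → 3-byte char (#4). Advance 3.
Byte at offset 13: 0xCE = 11001110 → 2-byte char (#5). Advance 2.
Byte at offset 15: 0xF0 = 11110000 → 4-byte char (#6). Advance 4.
Byte at offset 19: 0xF0 = 11110000 → 4-byte char (#7). Advance 4.
Byte at offset 23: 0xE0 = 11100000 → 3-byte char (#8). Advance 3.
Byte at offset 26: 0xF0 = 11110000 → 4-byte char (#9). Advance 4.
Byte at offset 30: 0xEC = 11101100 → 3-byte char (#10). Advance 3.
Byte at offset 33: 0xE7 = 11100111 → 3-byte char (#11). Advance 3.
Reached end at offset 36 after 11 code points.

11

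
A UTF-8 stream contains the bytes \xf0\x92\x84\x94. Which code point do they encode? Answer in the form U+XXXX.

U+12114

Leading byte 0xF0 = 11110000 matches 11110xxx → 4-byte sequence.
Byte 1: 0xF0 = 11110000, payload 000 (3 bits).
Byte 2: 0x92 = 10010010 (10xxxxxx ✓), payload 010010.
Byte 3: 0x84 = 10000100 (10xxxxxx ✓), payload 000100.
Byte 4: 0x94 = 10010100 (10xxxxxx ✓), payload 010100.
Concatenate: 000010010000100010100 = 0x12114 (21 bits → U+12114).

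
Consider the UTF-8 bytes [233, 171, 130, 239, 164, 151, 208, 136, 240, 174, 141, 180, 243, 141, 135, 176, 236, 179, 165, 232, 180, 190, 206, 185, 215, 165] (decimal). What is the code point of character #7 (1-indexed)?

U+8D3E

Offset 0: leading byte 0xE9 = 11101001 → 3-byte char #1 = E9 AB 82.
Offset 3: leading byte 0xEF = 11101111 → 3-byte char #2 = EF A4 97.
Offset 6: leading byte 0xD0 = 11010000 → 2-byte char #3 = D0 88.
Offset 8: leading byte 0xF0 = 11110000 → 4-byte char #4 = F0 AE 8D B4.
Offset 12: leading byte 0xF3 = 11110011 → 4-byte char #5 = F3 8D 87 B0.
Offset 16: leading byte 0xEC = 11101100 → 3-byte char #6 = EC B3 A5.
Offset 19: leading byte 0xE8 = 11101000 → 3-byte char #7 = E8 B4 BE.
Leading byte 0xE8 = 11101000 matches 1110xxxx → 3-byte sequence.
Byte 1: 0xE8 = 11101000, payload 1000 (4 bits).
Byte 2: 0xB4 = 10110100 (10xxxxxx ✓), payload 110100.
Byte 3: 0xBE = 10111110 (10xxxxxx ✓), payload 111110.
Concatenate: 1000110100111110 = 0x8D3E (16 bits → U+8D3E).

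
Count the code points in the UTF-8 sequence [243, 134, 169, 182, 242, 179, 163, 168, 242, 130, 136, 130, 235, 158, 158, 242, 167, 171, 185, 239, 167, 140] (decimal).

6

Byte at offset 0: 0xF3 = 11110011 → 4-byte char (#1). Advance 4.
Byte at offset 4: 0xF2 = 11110010 → 4-byte char (#2). Advance 4.
Byte at offset 8: 0xF2 = 11110010 → 4-byte char (#3). Advance 4.
Byte at offset 12: 0xEB = 11101011 → 3-byte char (#4). Advance 3.
Byte at offset 15: 0xF2 = 11110010 → 4-byte char (#5). Advance 4.
Byte at offset 19: 0xEF = 11101111 → 3-byte char (#6). Advance 3.
Reached end at offset 22 after 6 code points.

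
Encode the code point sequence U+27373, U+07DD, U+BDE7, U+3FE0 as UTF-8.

F0 A7 8D B3 DF 9D EB B7 A7 E3 BF A0

U+27373: 4-byte form → F0 A7 8D B3.
U+07DD: 2-byte form → DF 9D.
U+BDE7: 3-byte form → EB B7 A7.
U+3FE0: 3-byte form → E3 BF A0.
Concatenated (12 bytes): F0 A7 8D B3 DF 9D EB B7 A7 E3 BF A0.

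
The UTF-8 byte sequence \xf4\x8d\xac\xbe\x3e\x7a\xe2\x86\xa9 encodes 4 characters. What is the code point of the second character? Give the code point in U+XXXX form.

Offset 0: leading byte 0xF4 = 11110100 → 4-byte char #1 = F4 8D AC BE.
Offset 4: leading byte 0x3E = 00111110 → 1-byte char #2 = 3E.
Leading byte 0x3E = 00111110 matches 0xxxxxxx → 1-byte sequence.
Byte 1: 0x3E = 00111110, payload 0111110 (7 bits).
Concatenate: 0111110 = 0x3E (7 bits → U+003E).

U+003E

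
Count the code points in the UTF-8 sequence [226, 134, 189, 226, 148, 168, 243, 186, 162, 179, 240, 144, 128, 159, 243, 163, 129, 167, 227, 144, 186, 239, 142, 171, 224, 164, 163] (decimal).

Byte at offset 0: 0xE2 = 11100010 → 3-byte char (#1). Advance 3.
Byte at offset 3: 0xE2 = 11100010 → 3-byte char (#2). Advance 3.
Byte at offset 6: 0xF3 = 11110011 → 4-byte char (#3). Advance 4.
Byte at offset 10: 0xF0 = 11110000 → 4-byte char (#4). Advance 4.
Byte at offset 14: 0xF3 = 11110011 → 4-byte char (#5). Advance 4.
Byte at offset 18: 0xE3 = 11100011 → 3-byte char (#6). Advance 3.
Byte at offset 21: 0xEF = 11101111 → 3-byte char (#7). Advance 3.
Byte at offset 24: 0xE0 = 11100000 → 3-byte char (#8). Advance 3.
Reached end at offset 27 after 8 code points.

8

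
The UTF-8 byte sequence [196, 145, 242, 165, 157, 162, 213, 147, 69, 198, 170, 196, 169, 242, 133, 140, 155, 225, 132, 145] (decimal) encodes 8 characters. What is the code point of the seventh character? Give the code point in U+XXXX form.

U+8531B

Offset 0: leading byte 0xC4 = 11000100 → 2-byte char #1 = C4 91.
Offset 2: leading byte 0xF2 = 11110010 → 4-byte char #2 = F2 A5 9D A2.
Offset 6: leading byte 0xD5 = 11010101 → 2-byte char #3 = D5 93.
Offset 8: leading byte 0x45 = 01000101 → 1-byte char #4 = 45.
Offset 9: leading byte 0xC6 = 11000110 → 2-byte char #5 = C6 AA.
Offset 11: leading byte 0xC4 = 11000100 → 2-byte char #6 = C4 A9.
Offset 13: leading byte 0xF2 = 11110010 → 4-byte char #7 = F2 85 8C 9B.
Leading byte 0xF2 = 11110010 matches 11110xxx → 4-byte sequence.
Byte 1: 0xF2 = 11110010, payload 010 (3 bits).
Byte 2: 0x85 = 10000101 (10xxxxxx ✓), payload 000101.
Byte 3: 0x8C = 10001100 (10xxxxxx ✓), payload 001100.
Byte 4: 0x9B = 10011011 (10xxxxxx ✓), payload 011011.
Concatenate: 010000101001100011011 = 0x8531B (21 bits → U+8531B).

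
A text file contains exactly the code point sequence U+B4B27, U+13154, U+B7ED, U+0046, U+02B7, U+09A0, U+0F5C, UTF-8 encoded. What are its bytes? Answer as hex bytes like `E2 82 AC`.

U+B4B27: 4-byte form → F2 B4 AC A7.
U+13154: 4-byte form → F0 93 85 94.
U+B7ED: 3-byte form → EB 9F AD.
U+0046: 1-byte form → 46.
U+02B7: 2-byte form → CA B7.
U+09A0: 3-byte form → E0 A6 A0.
U+0F5C: 3-byte form → E0 BD 9C.
Concatenated (20 bytes): F2 B4 AC A7 F0 93 85 94 EB 9F AD 46 CA B7 E0 A6 A0 E0 BD 9C.

F2 B4 AC A7 F0 93 85 94 EB 9F AD 46 CA B7 E0 A6 A0 E0 BD 9C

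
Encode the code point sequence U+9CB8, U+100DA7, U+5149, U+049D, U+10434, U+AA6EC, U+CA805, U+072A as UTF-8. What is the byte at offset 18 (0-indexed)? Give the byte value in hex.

U+9CB8 → 3-byte form E9 B2 B8 at offsets 0–2.
U+100DA7 → 4-byte form F4 80 B6 A7 at offsets 3–6.
U+5149 → 3-byte form E5 85 89 at offsets 7–9.
U+049D → 2-byte form D2 9D at offsets 10–11.
U+10434 → 4-byte form F0 90 90 B4 at offsets 12–15.
U+AA6EC → 4-byte form F2 AA 9B AC at offsets 16–19.
Offset 18 falls in char 6's range; it's byte 3 of F2 AA 9B AC = 0x9B.

0x9B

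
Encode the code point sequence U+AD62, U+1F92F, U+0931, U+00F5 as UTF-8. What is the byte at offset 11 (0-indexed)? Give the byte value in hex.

0xB5

U+AD62 → 3-byte form EA B5 A2 at offsets 0–2.
U+1F92F → 4-byte form F0 9F A4 AF at offsets 3–6.
U+0931 → 3-byte form E0 A4 B1 at offsets 7–9.
U+00F5 → 2-byte form C3 B5 at offsets 10–11.
Offset 11 falls in char 4's range; it's byte 2 of C3 B5 = 0xB5.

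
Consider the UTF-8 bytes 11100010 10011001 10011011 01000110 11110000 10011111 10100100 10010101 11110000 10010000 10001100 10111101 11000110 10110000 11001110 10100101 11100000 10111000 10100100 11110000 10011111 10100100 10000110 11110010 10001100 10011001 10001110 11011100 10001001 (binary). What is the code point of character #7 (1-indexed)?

U+0E24

Offset 0: leading byte 0xE2 = 11100010 → 3-byte char #1 = E2 99 9B.
Offset 3: leading byte 0x46 = 01000110 → 1-byte char #2 = 46.
Offset 4: leading byte 0xF0 = 11110000 → 4-byte char #3 = F0 9F A4 95.
Offset 8: leading byte 0xF0 = 11110000 → 4-byte char #4 = F0 90 8C BD.
Offset 12: leading byte 0xC6 = 11000110 → 2-byte char #5 = C6 B0.
Offset 14: leading byte 0xCE = 11001110 → 2-byte char #6 = CE A5.
Offset 16: leading byte 0xE0 = 11100000 → 3-byte char #7 = E0 B8 A4.
Leading byte 0xE0 = 11100000 matches 1110xxxx → 3-byte sequence.
Byte 1: 0xE0 = 11100000, payload 0000 (4 bits).
Byte 2: 0xB8 = 10111000 (10xxxxxx ✓), payload 111000.
Byte 3: 0xA4 = 10100100 (10xxxxxx ✓), payload 100100.
Concatenate: 0000111000100100 = 0xE24 (16 bits → U+0E24).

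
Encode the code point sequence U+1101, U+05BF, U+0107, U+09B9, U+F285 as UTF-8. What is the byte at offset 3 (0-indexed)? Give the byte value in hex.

U+1101 → 3-byte form E1 84 81 at offsets 0–2.
U+05BF → 2-byte form D6 BF at offsets 3–4.
Offset 3 falls in char 2's range; it's byte 1 of D6 BF = 0xD6.

0xD6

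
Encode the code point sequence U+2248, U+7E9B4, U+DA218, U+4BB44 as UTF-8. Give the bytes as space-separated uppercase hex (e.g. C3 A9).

E2 89 88 F1 BE A6 B4 F3 9A 88 98 F1 8B AD 84

U+2248: 3-byte form → E2 89 88.
U+7E9B4: 4-byte form → F1 BE A6 B4.
U+DA218: 4-byte form → F3 9A 88 98.
U+4BB44: 4-byte form → F1 8B AD 84.
Concatenated (15 bytes): E2 89 88 F1 BE A6 B4 F3 9A 88 98 F1 8B AD 84.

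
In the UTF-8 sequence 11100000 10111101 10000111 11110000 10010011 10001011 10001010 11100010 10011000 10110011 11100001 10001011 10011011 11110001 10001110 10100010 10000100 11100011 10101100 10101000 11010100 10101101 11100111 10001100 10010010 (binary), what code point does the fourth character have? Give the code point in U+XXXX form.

U+12DB

Offset 0: leading byte 0xE0 = 11100000 → 3-byte char #1 = E0 BD 87.
Offset 3: leading byte 0xF0 = 11110000 → 4-byte char #2 = F0 93 8B 8A.
Offset 7: leading byte 0xE2 = 11100010 → 3-byte char #3 = E2 98 B3.
Offset 10: leading byte 0xE1 = 11100001 → 3-byte char #4 = E1 8B 9B.
Leading byte 0xE1 = 11100001 matches 1110xxxx → 3-byte sequence.
Byte 1: 0xE1 = 11100001, payload 0001 (4 bits).
Byte 2: 0x8B = 10001011 (10xxxxxx ✓), payload 001011.
Byte 3: 0x9B = 10011011 (10xxxxxx ✓), payload 011011.
Concatenate: 0001001011011011 = 0x12DB (16 bits → U+12DB).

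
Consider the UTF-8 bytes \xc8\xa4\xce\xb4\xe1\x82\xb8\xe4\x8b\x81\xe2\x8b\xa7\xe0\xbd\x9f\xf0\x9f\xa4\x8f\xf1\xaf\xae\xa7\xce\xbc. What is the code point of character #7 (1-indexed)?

Offset 0: leading byte 0xC8 = 11001000 → 2-byte char #1 = C8 A4.
Offset 2: leading byte 0xCE = 11001110 → 2-byte char #2 = CE B4.
Offset 4: leading byte 0xE1 = 11100001 → 3-byte char #3 = E1 82 B8.
Offset 7: leading byte 0xE4 = 11100100 → 3-byte char #4 = E4 8B 81.
Offset 10: leading byte 0xE2 = 11100010 → 3-byte char #5 = E2 8B A7.
Offset 13: leading byte 0xE0 = 11100000 → 3-byte char #6 = E0 BD 9F.
Offset 16: leading byte 0xF0 = 11110000 → 4-byte char #7 = F0 9F A4 8F.
Leading byte 0xF0 = 11110000 matches 11110xxx → 4-byte sequence.
Byte 1: 0xF0 = 11110000, payload 000 (3 bits).
Byte 2: 0x9F = 10011111 (10xxxxxx ✓), payload 011111.
Byte 3: 0xA4 = 10100100 (10xxxxxx ✓), payload 100100.
Byte 4: 0x8F = 10001111 (10xxxxxx ✓), payload 001111.
Concatenate: 000011111100100001111 = 0x1F90F (21 bits → U+1F90F).

U+1F90F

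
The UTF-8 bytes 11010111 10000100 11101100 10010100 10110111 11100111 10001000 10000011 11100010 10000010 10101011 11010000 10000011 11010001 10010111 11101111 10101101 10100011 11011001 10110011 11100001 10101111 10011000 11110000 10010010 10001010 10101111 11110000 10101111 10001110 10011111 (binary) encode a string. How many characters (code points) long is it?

Byte at offset 0: 0xD7 = 11010111 → 2-byte char (#1). Advance 2.
Byte at offset 2: 0xEC = 11101100 → 3-byte char (#2). Advance 3.
Byte at offset 5: 0xE7 = 11100111 → 3-byte char (#3). Advance 3.
Byte at offset 8: 0xE2 = 11100010 → 3-byte char (#4). Advance 3.
Byte at offset 11: 0xD0 = 11010000 → 2-byte char (#5). Advance 2.
Byte at offset 13: 0xD1 = 11010001 → 2-byte char (#6). Advance 2.
Byte at offset 15: 0xEF = 11101111 → 3-byte char (#7). Advance 3.
Byte at offset 18: 0xD9 = 11011001 → 2-byte char (#8). Advance 2.
Byte at offset 20: 0xE1 = 11100001 → 3-byte char (#9). Advance 3.
Byte at offset 23: 0xF0 = 11110000 → 4-byte char (#10). Advance 4.
Byte at offset 27: 0xF0 = 11110000 → 4-byte char (#11). Advance 4.
Reached end at offset 31 after 11 code points.

11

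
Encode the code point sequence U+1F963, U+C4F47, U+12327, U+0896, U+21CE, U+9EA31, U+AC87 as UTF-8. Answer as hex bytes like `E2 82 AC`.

F0 9F A5 A3 F3 84 BD 87 F0 92 8C A7 E0 A2 96 E2 87 8E F2 9E A8 B1 EA B2 87

U+1F963: 4-byte form → F0 9F A5 A3.
U+C4F47: 4-byte form → F3 84 BD 87.
U+12327: 4-byte form → F0 92 8C A7.
U+0896: 3-byte form → E0 A2 96.
U+21CE: 3-byte form → E2 87 8E.
U+9EA31: 4-byte form → F2 9E A8 B1.
U+AC87: 3-byte form → EA B2 87.
Concatenated (25 bytes): F0 9F A5 A3 F3 84 BD 87 F0 92 8C A7 E0 A2 96 E2 87 8E F2 9E A8 B1 EA B2 87.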